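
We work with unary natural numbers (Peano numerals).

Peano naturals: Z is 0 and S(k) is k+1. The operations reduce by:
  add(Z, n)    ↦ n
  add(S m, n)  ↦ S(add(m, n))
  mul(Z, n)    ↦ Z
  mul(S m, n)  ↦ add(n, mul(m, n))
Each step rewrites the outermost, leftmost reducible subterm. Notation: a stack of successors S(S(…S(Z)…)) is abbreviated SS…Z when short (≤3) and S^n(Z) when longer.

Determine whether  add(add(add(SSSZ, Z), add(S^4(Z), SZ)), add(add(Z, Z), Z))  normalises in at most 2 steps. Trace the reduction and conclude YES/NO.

Answer: NO — after 2 steps the term is add(S(add(add(SSZ, Z), add(S^4(Z), SZ))), add(add(Z, Z), Z)), not yet normal

Working:
  start: add(add(add(SSSZ, Z), add(S^4(Z), SZ)), add(add(Z, Z), Z))
  →1  add(add(S(add(SSZ, Z)), add(S^4(Z), SZ)), add(add(Z, Z), Z))
  →2  add(S(add(add(SSZ, Z), add(S^4(Z), SZ))), add(add(Z, Z), Z))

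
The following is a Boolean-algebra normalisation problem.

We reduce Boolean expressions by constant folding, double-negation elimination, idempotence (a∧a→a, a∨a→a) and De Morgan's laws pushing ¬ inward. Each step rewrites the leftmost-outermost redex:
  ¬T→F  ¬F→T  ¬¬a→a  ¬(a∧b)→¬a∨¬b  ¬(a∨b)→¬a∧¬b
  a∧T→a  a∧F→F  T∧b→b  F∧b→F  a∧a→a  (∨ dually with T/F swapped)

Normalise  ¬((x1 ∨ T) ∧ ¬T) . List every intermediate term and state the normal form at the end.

Answer: normal form = T  (in 6 steps)

Reduction:
  start: ¬((x1 ∨ T) ∧ ¬T)
  step 1: ¬(x1 ∨ T) ∨ ¬¬T
  step 2: (¬x1 ∧ ¬T) ∨ ¬¬T
  step 3: (¬x1 ∧ F) ∨ ¬¬T
  step 4: F ∨ ¬¬T
  step 5: ¬¬T
  step 6: T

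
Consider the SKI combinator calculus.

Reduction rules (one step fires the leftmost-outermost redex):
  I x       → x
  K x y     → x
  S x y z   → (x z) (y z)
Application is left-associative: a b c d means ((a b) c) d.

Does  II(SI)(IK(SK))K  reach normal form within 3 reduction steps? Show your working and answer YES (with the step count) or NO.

  start: II(SI)(IK(SK))K
  [1] I(SI)(IK(SK))K
  [2] SI(IK(SK))K
  [3] IK(IK(SK)K)

Answer: NO — after 3 steps the term is IK(IK(SK)K), not yet normal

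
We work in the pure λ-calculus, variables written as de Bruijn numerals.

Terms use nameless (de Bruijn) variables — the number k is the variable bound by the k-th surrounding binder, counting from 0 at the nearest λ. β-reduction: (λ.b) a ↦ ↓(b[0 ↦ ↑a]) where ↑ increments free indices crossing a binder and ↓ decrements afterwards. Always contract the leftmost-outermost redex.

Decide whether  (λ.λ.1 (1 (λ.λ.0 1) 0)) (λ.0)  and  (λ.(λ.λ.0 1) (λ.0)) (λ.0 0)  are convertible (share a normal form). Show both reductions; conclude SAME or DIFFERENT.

Term A:
  start: (λ.λ.1 (1 (λ.λ.0 1) 0)) (λ.0)
  [1] λ.(λ.0) ((λ.0) (λ.λ.0 1) 0)
  [2] λ.(λ.0) (λ.λ.0 1) 0
  [3] λ.(λ.λ.0 1) 0
  [4] λ.λ.0 1

Term B:
  start: (λ.(λ.λ.0 1) (λ.0)) (λ.0 0)
  [1] (λ.λ.0 1) (λ.0)
  [2] λ.0 (λ.0)

Answer: DIFFERENT — A ⇓ λ.λ.0 1, B ⇓ λ.0 (λ.0)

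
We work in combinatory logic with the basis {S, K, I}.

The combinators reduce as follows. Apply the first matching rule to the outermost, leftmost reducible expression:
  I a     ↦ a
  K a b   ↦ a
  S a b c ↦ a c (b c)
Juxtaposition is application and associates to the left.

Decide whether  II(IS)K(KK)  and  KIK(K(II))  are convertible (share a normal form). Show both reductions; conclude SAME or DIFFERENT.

Term A:
  start: II(IS)K(KK)
  [1] I(IS)K(KK)
  [2] ISK(KK)
  [3] SK(KK)

Term B:
  start: KIK(K(II))
  [1] I(K(II))
  [2] K(II)
  [3] KI

Answer: DIFFERENT — A ⇓ SK(KK), B ⇓ KI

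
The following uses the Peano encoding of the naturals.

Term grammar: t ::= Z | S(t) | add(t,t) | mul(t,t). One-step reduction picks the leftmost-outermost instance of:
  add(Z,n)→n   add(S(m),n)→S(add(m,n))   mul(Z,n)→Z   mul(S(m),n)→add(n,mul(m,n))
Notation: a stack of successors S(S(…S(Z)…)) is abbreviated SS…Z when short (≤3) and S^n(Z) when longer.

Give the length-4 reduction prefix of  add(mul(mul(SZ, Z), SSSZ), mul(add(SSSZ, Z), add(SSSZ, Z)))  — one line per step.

  start: add(mul(mul(SZ, Z), SSSZ), mul(add(SSSZ, Z), add(SSSZ, Z)))
  →1  add(mul(add(Z, mul(Z, Z)), SSSZ), mul(add(SSSZ, Z), add(SSSZ, Z)))
  →2  add(mul(mul(Z, Z), SSSZ), mul(add(SSSZ, Z), add(SSSZ, Z)))
  →3  add(mul(Z, SSSZ), mul(add(SSSZ, Z), add(SSSZ, Z)))
  →4  add(Z, mul(add(SSSZ, Z), add(SSSZ, Z)))

Answer: after 4 steps: add(Z, mul(add(SSSZ, Z), add(SSSZ, Z)))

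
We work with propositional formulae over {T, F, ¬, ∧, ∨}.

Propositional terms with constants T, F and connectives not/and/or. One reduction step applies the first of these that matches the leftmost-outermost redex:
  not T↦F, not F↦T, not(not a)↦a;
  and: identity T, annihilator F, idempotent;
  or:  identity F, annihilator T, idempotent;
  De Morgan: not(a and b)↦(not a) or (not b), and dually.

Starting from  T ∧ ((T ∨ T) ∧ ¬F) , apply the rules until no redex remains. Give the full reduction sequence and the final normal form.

Answer: normal form = T  (in 4 steps)

Derivation:
  start: T ∧ ((T ∨ T) ∧ ¬F)
  step 1: (T ∨ T) ∧ ¬F
  step 2: T ∧ ¬F
  step 3: ¬F
  step 4: T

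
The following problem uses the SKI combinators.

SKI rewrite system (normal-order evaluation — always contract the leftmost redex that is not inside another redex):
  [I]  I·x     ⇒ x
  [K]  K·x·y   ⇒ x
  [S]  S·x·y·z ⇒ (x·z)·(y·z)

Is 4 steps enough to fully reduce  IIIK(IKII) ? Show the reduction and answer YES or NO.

Answer: NO — after 4 steps the term is K(KII), not yet normal

Working:
  start: IIIK(IKII)
  →1  IIK(IKII)
  →2  IK(IKII)
  →3  K(IKII)
  →4  K(KII)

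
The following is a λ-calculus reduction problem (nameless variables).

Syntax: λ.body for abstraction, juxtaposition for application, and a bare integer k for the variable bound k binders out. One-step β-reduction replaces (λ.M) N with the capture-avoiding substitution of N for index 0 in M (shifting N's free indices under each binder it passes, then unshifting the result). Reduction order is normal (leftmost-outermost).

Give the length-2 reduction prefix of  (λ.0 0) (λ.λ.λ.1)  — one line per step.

Answer: after 2 steps: λ.λ.1

Reduction:
  start: (λ.0 0) (λ.λ.λ.1)
  step 1: (λ.λ.λ.1) (λ.λ.λ.1)
  step 2: λ.λ.1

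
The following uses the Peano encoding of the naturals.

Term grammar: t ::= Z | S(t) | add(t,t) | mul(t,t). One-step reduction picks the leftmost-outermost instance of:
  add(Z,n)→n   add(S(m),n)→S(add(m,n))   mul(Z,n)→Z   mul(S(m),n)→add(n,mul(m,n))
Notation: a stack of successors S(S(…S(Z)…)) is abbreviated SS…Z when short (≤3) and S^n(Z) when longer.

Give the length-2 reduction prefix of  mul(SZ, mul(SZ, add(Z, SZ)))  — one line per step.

Answer: after 2 steps: add(add(add(Z, SZ), mul(Z, add(Z, SZ))), mul(Z, mul(SZ, add(Z, SZ))))

Reduction:
  start: mul(SZ, mul(SZ, add(Z, SZ)))
  →1  add(mul(SZ, add(Z, SZ)), mul(Z, mul(SZ, add(Z, SZ))))
  →2  add(add(add(Z, SZ), mul(Z, add(Z, SZ))), mul(Z, mul(SZ, add(Z, SZ))))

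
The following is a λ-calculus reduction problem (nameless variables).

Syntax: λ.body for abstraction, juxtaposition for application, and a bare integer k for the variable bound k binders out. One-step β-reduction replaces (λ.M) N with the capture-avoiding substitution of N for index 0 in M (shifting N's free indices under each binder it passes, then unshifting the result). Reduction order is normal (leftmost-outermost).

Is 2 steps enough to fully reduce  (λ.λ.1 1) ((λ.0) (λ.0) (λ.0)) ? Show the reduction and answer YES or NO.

  start: (λ.λ.1 1) ((λ.0) (λ.0) (λ.0))
  step 1: λ.(λ.0) (λ.0) (λ.0) ((λ.0) (λ.0) (λ.0))
  step 2: λ.(λ.0) (λ.0) ((λ.0) (λ.0) (λ.0))

Answer: NO — after 2 steps the term is λ.(λ.0) (λ.0) ((λ.0) (λ.0) (λ.0)), not yet normal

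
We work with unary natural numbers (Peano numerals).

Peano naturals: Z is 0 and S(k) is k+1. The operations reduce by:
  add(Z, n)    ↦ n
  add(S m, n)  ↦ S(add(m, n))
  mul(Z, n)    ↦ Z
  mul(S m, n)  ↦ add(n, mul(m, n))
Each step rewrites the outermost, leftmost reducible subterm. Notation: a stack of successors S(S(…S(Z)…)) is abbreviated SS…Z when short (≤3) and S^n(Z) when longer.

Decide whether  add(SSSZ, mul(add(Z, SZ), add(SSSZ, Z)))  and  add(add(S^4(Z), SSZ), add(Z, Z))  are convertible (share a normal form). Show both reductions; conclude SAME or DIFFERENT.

Term A:
  start: add(SSSZ, mul(add(Z, SZ), add(SSSZ, Z)))
  [1] S(add(SSZ, mul(add(Z, SZ), add(SSSZ, Z))))
  [2] S(S(add(SZ, mul(add(Z, SZ), add(SSSZ, Z)))))
  [3] S(S(S(add(Z, mul(add(Z, SZ), add(SSSZ, Z))))))
  [4] S(S(S(mul(add(Z, SZ), add(SSSZ, Z)))))
  [5] S(S(S(mul(SZ, add(SSSZ, Z)))))
  [6] S(S(S(add(add(SSSZ, Z), mul(Z, add(SSSZ, Z))))))
  [7] S(S(S(add(S(add(SSZ, Z)), mul(Z, add(SSSZ, Z))))))
  [8] S(S(S(S(add(add(SSZ, Z), mul(Z, add(SSSZ, Z)))))))
  [9] S(S(S(S(add(S(add(SZ, Z)), mul(Z, add(SSSZ, Z)))))))
  [10] S(S(S(S(S(add(add(SZ, Z), mul(Z, add(SSSZ, Z))))))))
  [11] S(S(S(S(S(add(S(add(Z, Z)), mul(Z, add(SSSZ, Z))))))))
  [12] S(S(S(S(S(S(add(add(Z, Z), mul(Z, add(SSSZ, Z)))))))))
  [13] S(S(S(S(S(S(add(Z, mul(Z, add(SSSZ, Z)))))))))
  [14] S(S(S(S(S(S(mul(Z, add(SSSZ, Z))))))))
  [15] S^6(Z)

Term B:
  start: add(add(S^4(Z), SSZ), add(Z, Z))
  [1] add(S(add(SSSZ, SSZ)), add(Z, Z))
  [2] S(add(add(SSSZ, SSZ), add(Z, Z)))
  [3] S(add(S(add(SSZ, SSZ)), add(Z, Z)))
  [4] S(S(add(add(SSZ, SSZ), add(Z, Z))))
  [5] S(S(add(S(add(SZ, SSZ)), add(Z, Z))))
  [6] S(S(S(add(add(SZ, SSZ), add(Z, Z)))))
  [7] S(S(S(add(S(add(Z, SSZ)), add(Z, Z)))))
  [8] S(S(S(S(add(add(Z, SSZ), add(Z, Z))))))
  [9] S(S(S(S(add(SSZ, add(Z, Z))))))
  [10] S(S(S(S(S(add(SZ, add(Z, Z)))))))
  [11] S(S(S(S(S(S(add(Z, add(Z, Z))))))))
  [12] S(S(S(S(S(S(add(Z, Z)))))))
  [13] S^6(Z)

Answer: SAME — A ⇓ S^6(Z), B ⇓ S^6(Z)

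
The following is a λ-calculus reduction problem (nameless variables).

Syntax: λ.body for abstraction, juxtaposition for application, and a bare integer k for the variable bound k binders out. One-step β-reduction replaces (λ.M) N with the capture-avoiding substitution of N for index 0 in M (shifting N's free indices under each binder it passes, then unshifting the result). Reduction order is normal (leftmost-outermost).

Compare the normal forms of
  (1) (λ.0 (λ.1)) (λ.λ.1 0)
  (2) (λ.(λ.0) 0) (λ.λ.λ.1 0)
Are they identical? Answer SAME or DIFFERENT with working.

Term A:
  start: (λ.0 (λ.1)) (λ.λ.1 0)
  [1] (λ.λ.1 0) (λ.λ.λ.1 0)
  [2] λ.(λ.λ.λ.1 0) 0
  [3] λ.λ.λ.1 0

Term B:
  start: (λ.(λ.0) 0) (λ.λ.λ.1 0)
  [1] (λ.0) (λ.λ.λ.1 0)
  [2] λ.λ.λ.1 0

Answer: SAME — A ⇓ λ.λ.λ.1 0, B ⇓ λ.λ.λ.1 0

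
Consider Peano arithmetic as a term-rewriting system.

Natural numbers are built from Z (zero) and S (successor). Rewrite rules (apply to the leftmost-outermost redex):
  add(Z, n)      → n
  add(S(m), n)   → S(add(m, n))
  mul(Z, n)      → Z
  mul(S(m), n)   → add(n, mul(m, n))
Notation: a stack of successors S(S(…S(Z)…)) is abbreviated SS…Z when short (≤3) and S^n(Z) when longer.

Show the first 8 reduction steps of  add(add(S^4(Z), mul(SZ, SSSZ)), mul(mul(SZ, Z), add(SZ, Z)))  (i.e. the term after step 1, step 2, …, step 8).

  start: add(add(S^4(Z), mul(SZ, SSSZ)), mul(mul(SZ, Z), add(SZ, Z)))
  step 1: add(S(add(SSSZ, mul(SZ, SSSZ))), mul(mul(SZ, Z), add(SZ, Z)))
  step 2: S(add(add(SSSZ, mul(SZ, SSSZ)), mul(mul(SZ, Z), add(SZ, Z))))
  step 3: S(add(S(add(SSZ, mul(SZ, SSSZ))), mul(mul(SZ, Z), add(SZ, Z))))
  step 4: S(S(add(add(SSZ, mul(SZ, SSSZ)), mul(mul(SZ, Z), add(SZ, Z)))))
  step 5: S(S(add(S(add(SZ, mul(SZ, SSSZ))), mul(mul(SZ, Z), add(SZ, Z)))))
  step 6: S(S(S(add(add(SZ, mul(SZ, SSSZ)), mul(mul(SZ, Z), add(SZ, Z))))))
  step 7: S(S(S(add(S(add(Z, mul(SZ, SSSZ))), mul(mul(SZ, Z), add(SZ, Z))))))
  step 8: S(S(S(S(add(add(Z, mul(SZ, SSSZ)), mul(mul(SZ, Z), add(SZ, Z)))))))

Answer: after 8 steps: S(S(S(S(add(add(Z, mul(SZ, SSSZ)), mul(mul(SZ, Z), add(SZ, Z)))))))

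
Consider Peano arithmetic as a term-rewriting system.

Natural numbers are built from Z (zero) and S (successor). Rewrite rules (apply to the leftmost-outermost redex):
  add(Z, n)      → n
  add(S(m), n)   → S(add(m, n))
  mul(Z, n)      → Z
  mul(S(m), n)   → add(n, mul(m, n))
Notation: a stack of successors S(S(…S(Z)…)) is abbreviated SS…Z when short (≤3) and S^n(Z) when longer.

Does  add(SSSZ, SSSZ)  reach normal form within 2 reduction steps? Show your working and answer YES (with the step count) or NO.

Answer: NO — after 2 steps the term is S(S(add(SZ, SSSZ))), not yet normal

Derivation:
  start: add(SSSZ, SSSZ)
  step 1: S(add(SSZ, SSSZ))
  step 2: S(S(add(SZ, SSSZ)))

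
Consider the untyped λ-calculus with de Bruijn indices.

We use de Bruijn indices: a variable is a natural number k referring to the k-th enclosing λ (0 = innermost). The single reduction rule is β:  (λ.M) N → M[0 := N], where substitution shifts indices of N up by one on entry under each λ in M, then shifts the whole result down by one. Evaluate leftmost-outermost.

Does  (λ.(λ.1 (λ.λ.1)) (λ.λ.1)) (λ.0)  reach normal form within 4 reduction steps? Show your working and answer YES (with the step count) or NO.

  start: (λ.(λ.1 (λ.λ.1)) (λ.λ.1)) (λ.0)
  step 1: (λ.(λ.0) (λ.λ.1)) (λ.λ.1)
  step 2: (λ.0) (λ.λ.1)
  step 3: λ.λ.1

Answer: YES — reaches normal form λ.λ.1 in 3 ≤ 4 steps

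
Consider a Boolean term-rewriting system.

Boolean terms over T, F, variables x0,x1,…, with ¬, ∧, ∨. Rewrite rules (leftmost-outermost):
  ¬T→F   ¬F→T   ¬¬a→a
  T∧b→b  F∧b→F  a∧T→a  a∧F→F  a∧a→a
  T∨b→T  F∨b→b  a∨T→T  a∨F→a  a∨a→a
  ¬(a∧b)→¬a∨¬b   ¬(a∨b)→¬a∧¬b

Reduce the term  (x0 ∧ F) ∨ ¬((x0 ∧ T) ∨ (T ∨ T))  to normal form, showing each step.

Answer: normal form = F  (in 10 steps)

Derivation:
  start: (x0 ∧ F) ∨ ¬((x0 ∧ T) ∨ (T ∨ T))
  →1  F ∨ ¬((x0 ∧ T) ∨ (T ∨ T))
  →2  ¬((x0 ∧ T) ∨ (T ∨ T))
  →3  ¬(x0 ∧ T) ∧ ¬(T ∨ T)
  →4  (¬x0 ∨ ¬T) ∧ ¬(T ∨ T)
  →5  (¬x0 ∨ F) ∧ ¬(T ∨ T)
  →6  ¬x0 ∧ ¬(T ∨ T)
  →7  ¬x0 ∧ (¬T ∧ ¬T)
  →8  ¬x0 ∧ ¬T
  →9  ¬x0 ∧ F
  →10  F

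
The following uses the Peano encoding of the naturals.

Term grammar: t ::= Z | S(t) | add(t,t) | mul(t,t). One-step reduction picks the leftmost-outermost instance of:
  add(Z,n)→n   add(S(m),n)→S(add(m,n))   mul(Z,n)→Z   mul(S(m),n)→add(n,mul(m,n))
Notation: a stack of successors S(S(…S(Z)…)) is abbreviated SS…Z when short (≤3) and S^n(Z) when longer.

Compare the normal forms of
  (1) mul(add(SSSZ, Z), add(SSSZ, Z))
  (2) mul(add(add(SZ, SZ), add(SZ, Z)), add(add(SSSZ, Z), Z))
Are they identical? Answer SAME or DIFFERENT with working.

Answer: SAME — A ⇓ S^9(Z), B ⇓ S^9(Z)

Reduction:
Term A:
  start: mul(add(SSSZ, Z), add(SSSZ, Z))
  step 1: mul(S(add(SSZ, Z)), add(SSSZ, Z))
  step 2: add(add(SSSZ, Z), mul(add(SSZ, Z), add(SSSZ, Z)))
  step 3: add(S(add(SSZ, Z)), mul(add(SSZ, Z), add(SSSZ, Z)))
  step 4: S(add(add(SSZ, Z), mul(add(SSZ, Z), add(SSSZ, Z))))
  step 5: S(add(S(add(SZ, Z)), mul(add(SSZ, Z), add(SSSZ, Z))))
  step 6: S(S(add(add(SZ, Z), mul(add(SSZ, Z), add(SSSZ, Z)))))
  step 7: S(S(add(S(add(Z, Z)), mul(add(SSZ, Z), add(SSSZ, Z)))))
  step 8: S(S(S(add(add(Z, Z), mul(add(SSZ, Z), add(SSSZ, Z))))))
  step 9: S(S(S(add(Z, mul(add(SSZ, Z), add(SSSZ, Z))))))
  step 10: S(S(S(mul(add(SSZ, Z), add(SSSZ, Z)))))
  step 11: S(S(S(mul(S(add(SZ, Z)), add(SSSZ, Z)))))
  step 12: S(S(S(add(add(SSSZ, Z), mul(add(SZ, Z), add(SSSZ, Z))))))
  step 13: S(S(S(add(S(add(SSZ, Z)), mul(add(SZ, Z), add(SSSZ, Z))))))
  step 14: S(S(S(S(add(add(SSZ, Z), mul(add(SZ, Z), add(SSSZ, Z)))))))
  step 15: S(S(S(S(add(S(add(SZ, Z)), mul(add(SZ, Z), add(SSSZ, Z)))))))
  step 16: S(S(S(S(S(add(add(SZ, Z), mul(add(SZ, Z), add(SSSZ, Z))))))))
  step 17: S(S(S(S(S(add(S(add(Z, Z)), mul(add(SZ, Z), add(SSSZ, Z))))))))
  step 18: S(S(S(S(S(S(add(add(Z, Z), mul(add(SZ, Z), add(SSSZ, Z)))))))))
  step 19: S(S(S(S(S(S(add(Z, mul(add(SZ, Z), add(SSSZ, Z)))))))))
  step 20: S(S(S(S(S(S(mul(add(SZ, Z), add(SSSZ, Z))))))))
  step 21: S(S(S(S(S(S(mul(S(add(Z, Z)), add(SSSZ, Z))))))))
  step 22: S(S(S(S(S(S(add(add(SSSZ, Z), mul(add(Z, Z), add(SSSZ, Z)))))))))
  step 23: S(S(S(S(S(S(add(S(add(SSZ, Z)), mul(add(Z, Z), add(SSSZ, Z)))))))))
  step 24: S(S(S(S(S(S(S(add(add(SSZ, Z), mul(add(Z, Z), add(SSSZ, Z))))))))))
  step 25: S(S(S(S(S(S(S(add(S(add(SZ, Z)), mul(add(Z, Z), add(SSSZ, Z))))))))))
  step 26: S(S(S(S(S(S(S(S(add(add(SZ, Z), mul(add(Z, Z), add(SSSZ, Z)))))))))))
  step 27: S(S(S(S(S(S(S(S(add(S(add(Z, Z)), mul(add(Z, Z), add(SSSZ, Z)))))))))))
  step 28: S(S(S(S(S(S(S(S(S(add(add(Z, Z), mul(add(Z, Z), add(SSSZ, Z))))))))))))
  step 29: S(S(S(S(S(S(S(S(S(add(Z, mul(add(Z, Z), add(SSSZ, Z))))))))))))
  step 30: S(S(S(S(S(S(S(S(S(mul(add(Z, Z), add(SSSZ, Z)))))))))))
  step 31: S(S(S(S(S(S(S(S(S(mul(Z, add(SSSZ, Z)))))))))))
  step 32: S^9(Z)

Term B:
  start: mul(add(add(SZ, SZ), add(SZ, Z)), add(add(SSSZ, Z), Z))
  step 1: mul(add(S(add(Z, SZ)), add(SZ, Z)), add(add(SSSZ, Z), Z))
  step 2: mul(S(add(add(Z, SZ), add(SZ, Z))), add(add(SSSZ, Z), Z))
  step 3: add(add(add(SSSZ, Z), Z), mul(add(add(Z, SZ), add(SZ, Z)), add(add(SSSZ, Z), Z)))
  step 4: add(add(S(add(SSZ, Z)), Z), mul(add(add(Z, SZ), add(SZ, Z)), add(add(SSSZ, Z), Z)))
  step 5: add(S(add(add(SSZ, Z), Z)), mul(add(add(Z, SZ), add(SZ, Z)), add(add(SSSZ, Z), Z)))
  step 6: S(add(add(add(SSZ, Z), Z), mul(add(add(Z, SZ), add(SZ, Z)), add(add(SSSZ, Z), Z))))
  step 7: S(add(add(S(add(SZ, Z)), Z), mul(add(add(Z, SZ), add(SZ, Z)), add(add(SSSZ, Z), Z))))
  step 8: S(add(S(add(add(SZ, Z), Z)), mul(add(add(Z, SZ), add(SZ, Z)), add(add(SSSZ, Z), Z))))
  step 9: S(S(add(add(add(SZ, Z), Z), mul(add(add(Z, SZ), add(SZ, Z)), add(add(SSSZ, Z), Z)))))
  step 10: S(S(add(add(S(add(Z, Z)), Z), mul(add(add(Z, SZ), add(SZ, Z)), add(add(SSSZ, Z), Z)))))
  step 11: S(S(add(S(add(add(Z, Z), Z)), mul(add(add(Z, SZ), add(SZ, Z)), add(add(SSSZ, Z), Z)))))
  step 12: S(S(S(add(add(add(Z, Z), Z), mul(add(add(Z, SZ), add(SZ, Z)), add(add(SSSZ, Z), Z))))))
  step 13: S(S(S(add(add(Z, Z), mul(add(add(Z, SZ), add(SZ, Z)), add(add(SSSZ, Z), Z))))))
  step 14: S(S(S(add(Z, mul(add(add(Z, SZ), add(SZ, Z)), add(add(SSSZ, Z), Z))))))
  step 15: S(S(S(mul(add(add(Z, SZ), add(SZ, Z)), add(add(SSSZ, Z), Z)))))
  step 16: S(S(S(mul(add(SZ, add(SZ, Z)), add(add(SSSZ, Z), Z)))))
  step 17: S(S(S(mul(S(add(Z, add(SZ, Z))), add(add(SSSZ, Z), Z)))))
  step 18: S(S(S(add(add(add(SSSZ, Z), Z), mul(add(Z, add(SZ, Z)), add(add(SSSZ, Z), Z))))))
  step 19: S(S(S(add(add(S(add(SSZ, Z)), Z), mul(add(Z, add(SZ, Z)), add(add(SSSZ, Z), Z))))))
  step 20: S(S(S(add(S(add(add(SSZ, Z), Z)), mul(add(Z, add(SZ, Z)), add(add(SSSZ, Z), Z))))))
  step 21: S(S(S(S(add(add(add(SSZ, Z), Z), mul(add(Z, add(SZ, Z)), add(add(SSSZ, Z), Z)))))))
  step 22: S(S(S(S(add(add(S(add(SZ, Z)), Z), mul(add(Z, add(SZ, Z)), add(add(SSSZ, Z), Z)))))))
  step 23: S(S(S(S(add(S(add(add(SZ, Z), Z)), mul(add(Z, add(SZ, Z)), add(add(SSSZ, Z), Z)))))))
  step 24: S(S(S(S(S(add(add(add(SZ, Z), Z), mul(add(Z, add(SZ, Z)), add(add(SSSZ, Z), Z))))))))
  step 25: S(S(S(S(S(add(add(S(add(Z, Z)), Z), mul(add(Z, add(SZ, Z)), add(add(SSSZ, Z), Z))))))))
  step 26: S(S(S(S(S(add(S(add(add(Z, Z), Z)), mul(add(Z, add(SZ, Z)), add(add(SSSZ, Z), Z))))))))
  step 27: S(S(S(S(S(S(add(add(add(Z, Z), Z), mul(add(Z, add(SZ, Z)), add(add(SSSZ, Z), Z)))))))))
  step 28: S(S(S(S(S(S(add(add(Z, Z), mul(add(Z, add(SZ, Z)), add(add(SSSZ, Z), Z)))))))))
  step 29: S(S(S(S(S(S(add(Z, mul(add(Z, add(SZ, Z)), add(add(SSSZ, Z), Z)))))))))
  step 30: S(S(S(S(S(S(mul(add(Z, add(SZ, Z)), add(add(SSSZ, Z), Z))))))))
  step 31: S(S(S(S(S(S(mul(add(SZ, Z), add(add(SSSZ, Z), Z))))))))
  step 32: S(S(S(S(S(S(mul(S(add(Z, Z)), add(add(SSSZ, Z), Z))))))))
  step 33: S(S(S(S(S(S(add(add(add(SSSZ, Z), Z), mul(add(Z, Z), add(add(SSSZ, Z), Z)))))))))
  step 34: S(S(S(S(S(S(add(add(S(add(SSZ, Z)), Z), mul(add(Z, Z), add(add(SSSZ, Z), Z)))))))))
  step 35: S(S(S(S(S(S(add(S(add(add(SSZ, Z), Z)), mul(add(Z, Z), add(add(SSSZ, Z), Z)))))))))
  step 36: S(S(S(S(S(S(S(add(add(add(SSZ, Z), Z), mul(add(Z, Z), add(add(SSSZ, Z), Z))))))))))
  step 37: S(S(S(S(S(S(S(add(add(S(add(SZ, Z)), Z), mul(add(Z, Z), add(add(SSSZ, Z), Z))))))))))
  step 38: S(S(S(S(S(S(S(add(S(add(add(SZ, Z), Z)), mul(add(Z, Z), add(add(SSSZ, Z), Z))))))))))
  step 39: S(S(S(S(S(S(S(S(add(add(add(SZ, Z), Z), mul(add(Z, Z), add(add(SSSZ, Z), Z)))))))))))
  step 40: S(S(S(S(S(S(S(S(add(add(S(add(Z, Z)), Z), mul(add(Z, Z), add(add(SSSZ, Z), Z)))))))))))
  step 41: S(S(S(S(S(S(S(S(add(S(add(add(Z, Z), Z)), mul(add(Z, Z), add(add(SSSZ, Z), Z)))))))))))
  step 42: S(S(S(S(S(S(S(S(S(add(add(add(Z, Z), Z), mul(add(Z, Z), add(add(SSSZ, Z), Z))))))))))))
  step 43: S(S(S(S(S(S(S(S(S(add(add(Z, Z), mul(add(Z, Z), add(add(SSSZ, Z), Z))))))))))))
  step 44: S(S(S(S(S(S(S(S(S(add(Z, mul(add(Z, Z), add(add(SSSZ, Z), Z))))))))))))
  step 45: S(S(S(S(S(S(S(S(S(mul(add(Z, Z), add(add(SSSZ, Z), Z)))))))))))
  step 46: S(S(S(S(S(S(S(S(S(mul(Z, add(add(SSSZ, Z), Z)))))))))))
  step 47: S^9(Z)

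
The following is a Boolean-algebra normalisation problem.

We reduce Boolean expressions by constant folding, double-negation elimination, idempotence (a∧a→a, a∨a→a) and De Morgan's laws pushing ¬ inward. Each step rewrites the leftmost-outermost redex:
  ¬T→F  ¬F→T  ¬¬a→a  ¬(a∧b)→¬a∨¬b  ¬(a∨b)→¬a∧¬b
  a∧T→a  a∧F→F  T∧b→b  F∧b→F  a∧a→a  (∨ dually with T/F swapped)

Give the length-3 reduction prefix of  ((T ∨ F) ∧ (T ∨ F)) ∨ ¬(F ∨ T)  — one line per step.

  start: ((T ∨ F) ∧ (T ∨ F)) ∨ ¬(F ∨ T)
  →1  (T ∨ F) ∨ ¬(F ∨ T)
  →2  T ∨ ¬(F ∨ T)
  →3  T

Answer: after 3 steps: T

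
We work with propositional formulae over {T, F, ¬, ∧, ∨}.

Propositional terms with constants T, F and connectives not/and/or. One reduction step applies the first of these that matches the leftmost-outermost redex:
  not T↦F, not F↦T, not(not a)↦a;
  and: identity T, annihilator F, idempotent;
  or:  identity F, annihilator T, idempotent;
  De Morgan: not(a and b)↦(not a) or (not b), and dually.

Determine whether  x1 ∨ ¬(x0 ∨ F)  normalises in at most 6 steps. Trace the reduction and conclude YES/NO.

Answer: YES — reaches normal form x1 ∨ ¬x0 in 3 ≤ 6 steps

Reduction:
  start: x1 ∨ ¬(x0 ∨ F)
  [1] x1 ∨ (¬x0 ∧ ¬F)
  [2] x1 ∨ (¬x0 ∧ T)
  [3] x1 ∨ ¬x0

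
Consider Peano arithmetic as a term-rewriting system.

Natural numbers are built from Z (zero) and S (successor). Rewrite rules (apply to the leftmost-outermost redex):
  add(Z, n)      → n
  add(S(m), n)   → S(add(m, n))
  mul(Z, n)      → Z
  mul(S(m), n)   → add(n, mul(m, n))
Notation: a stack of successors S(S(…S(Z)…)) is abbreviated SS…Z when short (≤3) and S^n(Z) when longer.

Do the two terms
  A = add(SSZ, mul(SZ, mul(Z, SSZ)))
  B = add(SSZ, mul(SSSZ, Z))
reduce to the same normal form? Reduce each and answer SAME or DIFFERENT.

Term A:
  start: add(SSZ, mul(SZ, mul(Z, SSZ)))
  →1  S(add(SZ, mul(SZ, mul(Z, SSZ))))
  →2  S(S(add(Z, mul(SZ, mul(Z, SSZ)))))
  →3  S(S(mul(SZ, mul(Z, SSZ))))
  →4  S(S(add(mul(Z, SSZ), mul(Z, mul(Z, SSZ)))))
  →5  S(S(add(Z, mul(Z, mul(Z, SSZ)))))
  →6  S(S(mul(Z, mul(Z, SSZ))))
  →7  SSZ

Term B:
  start: add(SSZ, mul(SSSZ, Z))
  →1  S(add(SZ, mul(SSSZ, Z)))
  →2  S(S(add(Z, mul(SSSZ, Z))))
  →3  S(S(mul(SSSZ, Z)))
  →4  S(S(add(Z, mul(SSZ, Z))))
  →5  S(S(mul(SSZ, Z)))
  →6  S(S(add(Z, mul(SZ, Z))))
  →7  S(S(mul(SZ, Z)))
  →8  S(S(add(Z, mul(Z, Z))))
  →9  S(S(mul(Z, Z)))
  →10  SSZ

Answer: SAME — A ⇓ SSZ, B ⇓ SSZ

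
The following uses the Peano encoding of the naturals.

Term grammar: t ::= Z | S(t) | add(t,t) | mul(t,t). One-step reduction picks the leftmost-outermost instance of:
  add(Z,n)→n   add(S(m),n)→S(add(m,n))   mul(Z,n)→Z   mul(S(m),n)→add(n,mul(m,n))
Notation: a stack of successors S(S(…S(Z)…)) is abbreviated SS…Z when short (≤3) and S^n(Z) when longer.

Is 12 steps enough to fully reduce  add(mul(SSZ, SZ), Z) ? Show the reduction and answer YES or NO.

  start: add(mul(SSZ, SZ), Z)
  step 1: add(add(SZ, mul(SZ, SZ)), Z)
  step 2: add(S(add(Z, mul(SZ, SZ))), Z)
  step 3: S(add(add(Z, mul(SZ, SZ)), Z))
  step 4: S(add(mul(SZ, SZ), Z))
  step 5: S(add(add(SZ, mul(Z, SZ)), Z))
  step 6: S(add(S(add(Z, mul(Z, SZ))), Z))
  step 7: S(S(add(add(Z, mul(Z, SZ)), Z)))
  step 8: S(S(add(mul(Z, SZ), Z)))
  step 9: S(S(add(Z, Z)))
  step 10: SSZ

Answer: YES — reaches normal form SSZ in 10 ≤ 12 steps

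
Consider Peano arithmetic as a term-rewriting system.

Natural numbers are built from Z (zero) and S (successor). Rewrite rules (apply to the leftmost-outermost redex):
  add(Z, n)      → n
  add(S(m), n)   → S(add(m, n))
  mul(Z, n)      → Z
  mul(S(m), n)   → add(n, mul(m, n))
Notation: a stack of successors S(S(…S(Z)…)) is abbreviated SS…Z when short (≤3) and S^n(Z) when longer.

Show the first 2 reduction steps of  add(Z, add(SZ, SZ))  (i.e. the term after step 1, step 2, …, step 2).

  start: add(Z, add(SZ, SZ))
  step 1: add(SZ, SZ)
  step 2: S(add(Z, SZ))

Answer: after 2 steps: S(add(Z, SZ))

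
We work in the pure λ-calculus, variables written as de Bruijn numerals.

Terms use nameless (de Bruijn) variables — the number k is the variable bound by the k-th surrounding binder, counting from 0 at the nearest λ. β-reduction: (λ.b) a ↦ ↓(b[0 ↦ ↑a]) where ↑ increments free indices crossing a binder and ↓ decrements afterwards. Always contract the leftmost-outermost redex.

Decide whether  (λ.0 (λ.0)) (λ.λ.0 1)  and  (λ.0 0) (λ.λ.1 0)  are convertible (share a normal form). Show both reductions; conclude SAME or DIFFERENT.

Answer: DIFFERENT — A ⇓ λ.0 (λ.0), B ⇓ λ.λ.1 0

Reduction:
Term A:
  start: (λ.0 (λ.0)) (λ.λ.0 1)
  →1  (λ.λ.0 1) (λ.0)
  →2  λ.0 (λ.0)

Term B:
  start: (λ.0 0) (λ.λ.1 0)
  →1  (λ.λ.1 0) (λ.λ.1 0)
  →2  λ.(λ.λ.1 0) 0
  →3  λ.λ.1 0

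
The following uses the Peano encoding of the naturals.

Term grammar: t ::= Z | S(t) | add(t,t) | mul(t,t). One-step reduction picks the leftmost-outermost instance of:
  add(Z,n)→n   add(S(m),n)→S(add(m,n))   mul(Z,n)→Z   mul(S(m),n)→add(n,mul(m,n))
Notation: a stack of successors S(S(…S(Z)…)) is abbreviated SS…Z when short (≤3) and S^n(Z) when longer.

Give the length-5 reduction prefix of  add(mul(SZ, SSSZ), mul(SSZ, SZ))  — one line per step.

  start: add(mul(SZ, SSSZ), mul(SSZ, SZ))
  step 1: add(add(SSSZ, mul(Z, SSSZ)), mul(SSZ, SZ))
  step 2: add(S(add(SSZ, mul(Z, SSSZ))), mul(SSZ, SZ))
  step 3: S(add(add(SSZ, mul(Z, SSSZ)), mul(SSZ, SZ)))
  step 4: S(add(S(add(SZ, mul(Z, SSSZ))), mul(SSZ, SZ)))
  step 5: S(S(add(add(SZ, mul(Z, SSSZ)), mul(SSZ, SZ))))

Answer: after 5 steps: S(S(add(add(SZ, mul(Z, SSSZ)), mul(SSZ, SZ))))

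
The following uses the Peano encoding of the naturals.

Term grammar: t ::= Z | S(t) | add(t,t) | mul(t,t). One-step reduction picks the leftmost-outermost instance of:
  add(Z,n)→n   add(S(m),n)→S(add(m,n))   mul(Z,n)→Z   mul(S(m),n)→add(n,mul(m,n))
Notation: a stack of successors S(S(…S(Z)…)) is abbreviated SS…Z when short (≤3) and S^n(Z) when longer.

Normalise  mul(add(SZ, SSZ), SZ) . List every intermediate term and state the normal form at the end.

  start: mul(add(SZ, SSZ), SZ)
  [1] mul(S(add(Z, SSZ)), SZ)
  [2] add(SZ, mul(add(Z, SSZ), SZ))
  [3] S(add(Z, mul(add(Z, SSZ), SZ)))
  [4] S(mul(add(Z, SSZ), SZ))
  [5] S(mul(SSZ, SZ))
  [6] S(add(SZ, mul(SZ, SZ)))
  [7] S(S(add(Z, mul(SZ, SZ))))
  [8] S(S(mul(SZ, SZ)))
  [9] S(S(add(SZ, mul(Z, SZ))))
  [10] S(S(S(add(Z, mul(Z, SZ)))))
  [11] S(S(S(mul(Z, SZ))))
  [12] SSSZ

Answer: normal form = SSSZ  (in 12 steps)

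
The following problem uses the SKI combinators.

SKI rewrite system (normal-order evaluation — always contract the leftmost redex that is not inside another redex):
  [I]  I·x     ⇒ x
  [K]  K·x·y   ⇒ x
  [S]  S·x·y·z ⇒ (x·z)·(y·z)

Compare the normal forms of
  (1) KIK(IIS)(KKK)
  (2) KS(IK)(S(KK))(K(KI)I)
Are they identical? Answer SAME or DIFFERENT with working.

Term A:
  start: KIK(IIS)(KKK)
  [1] I(IIS)(KKK)
  [2] IIS(KKK)
  [3] IS(KKK)
  [4] S(KKK)
  [5] SK

Term B:
  start: KS(IK)(S(KK))(K(KI)I)
  [1] S(S(KK))(K(KI)I)
  [2] S(S(KK))(KI)

Answer: DIFFERENT — A ⇓ SK, B ⇓ S(S(KK))(KI)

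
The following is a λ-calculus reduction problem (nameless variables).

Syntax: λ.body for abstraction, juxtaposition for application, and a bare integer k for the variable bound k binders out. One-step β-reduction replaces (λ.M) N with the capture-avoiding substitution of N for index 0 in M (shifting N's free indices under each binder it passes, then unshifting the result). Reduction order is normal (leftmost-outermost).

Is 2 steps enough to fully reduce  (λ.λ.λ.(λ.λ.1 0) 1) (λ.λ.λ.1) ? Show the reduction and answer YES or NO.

  start: (λ.λ.λ.(λ.λ.1 0) 1) (λ.λ.λ.1)
  [1] λ.λ.(λ.λ.1 0) 1
  [2] λ.λ.λ.2 0

Answer: YES — reaches normal form λ.λ.λ.2 0 in 2 ≤ 2 steps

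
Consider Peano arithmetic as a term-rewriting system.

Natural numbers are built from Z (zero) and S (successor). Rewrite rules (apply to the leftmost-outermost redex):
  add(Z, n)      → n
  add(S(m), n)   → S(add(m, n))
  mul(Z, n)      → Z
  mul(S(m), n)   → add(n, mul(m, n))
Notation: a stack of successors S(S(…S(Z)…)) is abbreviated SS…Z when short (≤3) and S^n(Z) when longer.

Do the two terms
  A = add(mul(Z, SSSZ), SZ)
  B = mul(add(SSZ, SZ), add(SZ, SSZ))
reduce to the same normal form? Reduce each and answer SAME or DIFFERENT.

Answer: DIFFERENT — A ⇓ SZ, B ⇓ S^9(Z)

Reduction:
Term A:
  start: add(mul(Z, SSSZ), SZ)
  step 1: add(Z, SZ)
  step 2: SZ

Term B:
  start: mul(add(SSZ, SZ), add(SZ, SSZ))
  step 1: mul(S(add(SZ, SZ)), add(SZ, SSZ))
  step 2: add(add(SZ, SSZ), mul(add(SZ, SZ), add(SZ, SSZ)))
  step 3: add(S(add(Z, SSZ)), mul(add(SZ, SZ), add(SZ, SSZ)))
  step 4: S(add(add(Z, SSZ), mul(add(SZ, SZ), add(SZ, SSZ))))
  step 5: S(add(SSZ, mul(add(SZ, SZ), add(SZ, SSZ))))
  step 6: S(S(add(SZ, mul(add(SZ, SZ), add(SZ, SSZ)))))
  step 7: S(S(S(add(Z, mul(add(SZ, SZ), add(SZ, SSZ))))))
  step 8: S(S(S(mul(add(SZ, SZ), add(SZ, SSZ)))))
  step 9: S(S(S(mul(S(add(Z, SZ)), add(SZ, SSZ)))))
  step 10: S(S(S(add(add(SZ, SSZ), mul(add(Z, SZ), add(SZ, SSZ))))))
  step 11: S(S(S(add(S(add(Z, SSZ)), mul(add(Z, SZ), add(SZ, SSZ))))))
  step 12: S(S(S(S(add(add(Z, SSZ), mul(add(Z, SZ), add(SZ, SSZ)))))))
  step 13: S(S(S(S(add(SSZ, mul(add(Z, SZ), add(SZ, SSZ)))))))
  step 14: S(S(S(S(S(add(SZ, mul(add(Z, SZ), add(SZ, SSZ))))))))
  step 15: S(S(S(S(S(S(add(Z, mul(add(Z, SZ), add(SZ, SSZ)))))))))
  step 16: S(S(S(S(S(S(mul(add(Z, SZ), add(SZ, SSZ))))))))
  step 17: S(S(S(S(S(S(mul(SZ, add(SZ, SSZ))))))))
  step 18: S(S(S(S(S(S(add(add(SZ, SSZ), mul(Z, add(SZ, SSZ)))))))))
  step 19: S(S(S(S(S(S(add(S(add(Z, SSZ)), mul(Z, add(SZ, SSZ)))))))))
  step 20: S(S(S(S(S(S(S(add(add(Z, SSZ), mul(Z, add(SZ, SSZ))))))))))
  step 21: S(S(S(S(S(S(S(add(SSZ, mul(Z, add(SZ, SSZ))))))))))
  step 22: S(S(S(S(S(S(S(S(add(SZ, mul(Z, add(SZ, SSZ)))))))))))
  step 23: S(S(S(S(S(S(S(S(S(add(Z, mul(Z, add(SZ, SSZ))))))))))))
  step 24: S(S(S(S(S(S(S(S(S(mul(Z, add(SZ, SSZ)))))))))))
  step 25: S^9(Z)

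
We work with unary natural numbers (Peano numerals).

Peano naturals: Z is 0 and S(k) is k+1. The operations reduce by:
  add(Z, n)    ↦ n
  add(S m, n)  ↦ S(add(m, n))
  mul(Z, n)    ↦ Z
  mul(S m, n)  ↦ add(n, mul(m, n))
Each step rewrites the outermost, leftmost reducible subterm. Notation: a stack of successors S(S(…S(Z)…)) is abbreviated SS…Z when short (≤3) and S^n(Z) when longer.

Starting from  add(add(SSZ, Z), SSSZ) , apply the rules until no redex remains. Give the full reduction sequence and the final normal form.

  start: add(add(SSZ, Z), SSSZ)
  [1] add(S(add(SZ, Z)), SSSZ)
  [2] S(add(add(SZ, Z), SSSZ))
  [3] S(add(S(add(Z, Z)), SSSZ))
  [4] S(S(add(add(Z, Z), SSSZ)))
  [5] S(S(add(Z, SSSZ)))
  [6] S^5(Z)

Answer: normal form = S^5(Z)  (in 6 steps)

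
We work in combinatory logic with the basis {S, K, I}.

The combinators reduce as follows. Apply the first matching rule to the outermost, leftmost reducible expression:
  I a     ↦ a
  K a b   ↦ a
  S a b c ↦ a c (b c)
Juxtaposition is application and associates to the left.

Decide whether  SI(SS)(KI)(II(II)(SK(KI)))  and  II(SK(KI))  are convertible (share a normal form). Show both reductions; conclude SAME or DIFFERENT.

Answer: SAME — A ⇓ SK(KI), B ⇓ SK(KI)

Working:
Term A:
  start: SI(SS)(KI)(II(II)(SK(KI)))
  step 1: I(KI)(SS(KI))(II(II)(SK(KI)))
  step 2: KI(SS(KI))(II(II)(SK(KI)))
  step 3: I(II(II)(SK(KI)))
  step 4: II(II)(SK(KI))
  step 5: I(II)(SK(KI))
  step 6: II(SK(KI))
  step 7: I(SK(KI))
  step 8: SK(KI)

Term B:
  start: II(SK(KI))
  step 1: I(SK(KI))
  step 2: SK(KI)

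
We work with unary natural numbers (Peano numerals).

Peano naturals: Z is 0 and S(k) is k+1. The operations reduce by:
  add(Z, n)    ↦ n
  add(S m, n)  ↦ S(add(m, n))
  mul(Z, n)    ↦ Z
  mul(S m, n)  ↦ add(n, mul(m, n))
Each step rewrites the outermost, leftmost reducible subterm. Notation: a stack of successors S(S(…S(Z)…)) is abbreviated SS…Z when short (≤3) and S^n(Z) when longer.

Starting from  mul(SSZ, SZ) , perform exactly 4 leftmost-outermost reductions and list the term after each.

  start: mul(SSZ, SZ)
  [1] add(SZ, mul(SZ, SZ))
  [2] S(add(Z, mul(SZ, SZ)))
  [3] S(mul(SZ, SZ))
  [4] S(add(SZ, mul(Z, SZ)))

Answer: after 4 steps: S(add(SZ, mul(Z, SZ)))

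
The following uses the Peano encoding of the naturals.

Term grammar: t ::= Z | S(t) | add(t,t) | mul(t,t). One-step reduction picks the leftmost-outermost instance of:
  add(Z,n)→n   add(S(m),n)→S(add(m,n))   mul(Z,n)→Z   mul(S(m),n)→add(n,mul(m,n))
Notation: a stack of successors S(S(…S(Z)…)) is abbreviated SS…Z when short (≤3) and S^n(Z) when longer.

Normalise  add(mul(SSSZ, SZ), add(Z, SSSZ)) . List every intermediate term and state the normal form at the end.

  start: add(mul(SSSZ, SZ), add(Z, SSSZ))
  step 1: add(add(SZ, mul(SSZ, SZ)), add(Z, SSSZ))
  step 2: add(S(add(Z, mul(SSZ, SZ))), add(Z, SSSZ))
  step 3: S(add(add(Z, mul(SSZ, SZ)), add(Z, SSSZ)))
  step 4: S(add(mul(SSZ, SZ), add(Z, SSSZ)))
  step 5: S(add(add(SZ, mul(SZ, SZ)), add(Z, SSSZ)))
  step 6: S(add(S(add(Z, mul(SZ, SZ))), add(Z, SSSZ)))
  step 7: S(S(add(add(Z, mul(SZ, SZ)), add(Z, SSSZ))))
  step 8: S(S(add(mul(SZ, SZ), add(Z, SSSZ))))
  step 9: S(S(add(add(SZ, mul(Z, SZ)), add(Z, SSSZ))))
  step 10: S(S(add(S(add(Z, mul(Z, SZ))), add(Z, SSSZ))))
  step 11: S(S(S(add(add(Z, mul(Z, SZ)), add(Z, SSSZ)))))
  step 12: S(S(S(add(mul(Z, SZ), add(Z, SSSZ)))))
  step 13: S(S(S(add(Z, add(Z, SSSZ)))))
  step 14: S(S(S(add(Z, SSSZ))))
  step 15: S^6(Z)

Answer: normal form = S^6(Z)  (in 15 steps)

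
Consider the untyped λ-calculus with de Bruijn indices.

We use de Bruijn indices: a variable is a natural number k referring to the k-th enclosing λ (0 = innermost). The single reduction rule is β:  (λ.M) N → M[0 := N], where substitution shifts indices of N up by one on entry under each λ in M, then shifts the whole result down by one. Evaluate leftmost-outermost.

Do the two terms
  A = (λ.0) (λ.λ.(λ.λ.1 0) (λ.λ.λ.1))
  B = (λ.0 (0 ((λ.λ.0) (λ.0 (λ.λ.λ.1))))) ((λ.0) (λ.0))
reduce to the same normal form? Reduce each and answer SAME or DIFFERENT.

Answer: DIFFERENT — A ⇓ λ.λ.λ.λ.λ.1, B ⇓ λ.0

Working:
Term A:
  start: (λ.0) (λ.λ.(λ.λ.1 0) (λ.λ.λ.1))
  [1] λ.λ.(λ.λ.1 0) (λ.λ.λ.1)
  [2] λ.λ.λ.(λ.λ.λ.1) 0
  [3] λ.λ.λ.λ.λ.1

Term B:
  start: (λ.0 (0 ((λ.λ.0) (λ.0 (λ.λ.λ.1))))) ((λ.0) (λ.0))
  [1] (λ.0) (λ.0) ((λ.0) (λ.0) ((λ.λ.0) (λ.0 (λ.λ.λ.1))))
  [2] (λ.0) ((λ.0) (λ.0) ((λ.λ.0) (λ.0 (λ.λ.λ.1))))
  [3] (λ.0) (λ.0) ((λ.λ.0) (λ.0 (λ.λ.λ.1)))
  [4] (λ.0) ((λ.λ.0) (λ.0 (λ.λ.λ.1)))
  [5] (λ.λ.0) (λ.0 (λ.λ.λ.1))
  [6] λ.0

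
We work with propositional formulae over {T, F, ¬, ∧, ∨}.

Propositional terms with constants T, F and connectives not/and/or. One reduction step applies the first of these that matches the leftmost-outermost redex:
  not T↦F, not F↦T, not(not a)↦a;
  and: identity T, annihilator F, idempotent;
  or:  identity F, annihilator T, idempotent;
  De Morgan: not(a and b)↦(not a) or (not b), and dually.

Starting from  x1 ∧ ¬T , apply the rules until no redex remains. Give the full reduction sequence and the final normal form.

  start: x1 ∧ ¬T
  step 1: x1 ∧ F
  step 2: F

Answer: normal form = F  (in 2 steps)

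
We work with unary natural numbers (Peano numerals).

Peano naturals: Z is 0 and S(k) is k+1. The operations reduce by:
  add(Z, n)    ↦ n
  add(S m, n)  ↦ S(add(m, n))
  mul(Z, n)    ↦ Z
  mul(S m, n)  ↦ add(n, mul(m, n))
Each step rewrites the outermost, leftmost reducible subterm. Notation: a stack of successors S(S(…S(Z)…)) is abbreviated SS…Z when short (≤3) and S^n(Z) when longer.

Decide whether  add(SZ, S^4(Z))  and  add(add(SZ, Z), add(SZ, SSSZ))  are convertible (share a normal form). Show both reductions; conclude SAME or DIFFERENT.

Term A:
  start: add(SZ, S^4(Z))
  [1] S(add(Z, S^4(Z)))
  [2] S^5(Z)

Term B:
  start: add(add(SZ, Z), add(SZ, SSSZ))
  [1] add(S(add(Z, Z)), add(SZ, SSSZ))
  [2] S(add(add(Z, Z), add(SZ, SSSZ)))
  [3] S(add(Z, add(SZ, SSSZ)))
  [4] S(add(SZ, SSSZ))
  [5] S(S(add(Z, SSSZ)))
  [6] S^5(Z)

Answer: SAME — A ⇓ S^5(Z), B ⇓ S^5(Z)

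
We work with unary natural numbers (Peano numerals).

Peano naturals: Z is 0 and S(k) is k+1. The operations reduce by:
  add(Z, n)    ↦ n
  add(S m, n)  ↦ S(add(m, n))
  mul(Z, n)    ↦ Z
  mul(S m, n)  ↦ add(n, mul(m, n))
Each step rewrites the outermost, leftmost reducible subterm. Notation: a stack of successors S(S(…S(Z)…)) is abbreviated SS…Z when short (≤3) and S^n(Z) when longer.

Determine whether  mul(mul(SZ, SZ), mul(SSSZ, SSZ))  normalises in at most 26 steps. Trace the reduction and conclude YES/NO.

Answer: YES — reaches normal form S^6(Z) in 26 ≤ 26 steps

Reduction:
  start: mul(mul(SZ, SZ), mul(SSSZ, SSZ))
  [1] mul(add(SZ, mul(Z, SZ)), mul(SSSZ, SSZ))
  [2] mul(S(add(Z, mul(Z, SZ))), mul(SSSZ, SSZ))
  [3] add(mul(SSSZ, SSZ), mul(add(Z, mul(Z, SZ)), mul(SSSZ, SSZ)))
  [4] add(add(SSZ, mul(SSZ, SSZ)), mul(add(Z, mul(Z, SZ)), mul(SSSZ, SSZ)))
  [5] add(S(add(SZ, mul(SSZ, SSZ))), mul(add(Z, mul(Z, SZ)), mul(SSSZ, SSZ)))
  [6] S(add(add(SZ, mul(SSZ, SSZ)), mul(add(Z, mul(Z, SZ)), mul(SSSZ, SSZ))))
  [7] S(add(S(add(Z, mul(SSZ, SSZ))), mul(add(Z, mul(Z, SZ)), mul(SSSZ, SSZ))))
  [8] S(S(add(add(Z, mul(SSZ, SSZ)), mul(add(Z, mul(Z, SZ)), mul(SSSZ, SSZ)))))
  [9] S(S(add(mul(SSZ, SSZ), mul(add(Z, mul(Z, SZ)), mul(SSSZ, SSZ)))))
  [10] S(S(add(add(SSZ, mul(SZ, SSZ)), mul(add(Z, mul(Z, SZ)), mul(SSSZ, SSZ)))))
  [11] S(S(add(S(add(SZ, mul(SZ, SSZ))), mul(add(Z, mul(Z, SZ)), mul(SSSZ, SSZ)))))
  [12] S(S(S(add(add(SZ, mul(SZ, SSZ)), mul(add(Z, mul(Z, SZ)), mul(SSSZ, SSZ))))))
  [13] S(S(S(add(S(add(Z, mul(SZ, SSZ))), mul(add(Z, mul(Z, SZ)), mul(SSSZ, SSZ))))))
  [14] S(S(S(S(add(add(Z, mul(SZ, SSZ)), mul(add(Z, mul(Z, SZ)), mul(SSSZ, SSZ)))))))
  [15] S(S(S(S(add(mul(SZ, SSZ), mul(add(Z, mul(Z, SZ)), mul(SSSZ, SSZ)))))))
  [16] S(S(S(S(add(add(SSZ, mul(Z, SSZ)), mul(add(Z, mul(Z, SZ)), mul(SSSZ, SSZ)))))))
  [17] S(S(S(S(add(S(add(SZ, mul(Z, SSZ))), mul(add(Z, mul(Z, SZ)), mul(SSSZ, SSZ)))))))
  [18] S(S(S(S(S(add(add(SZ, mul(Z, SSZ)), mul(add(Z, mul(Z, SZ)), mul(SSSZ, SSZ))))))))
  [19] S(S(S(S(S(add(S(add(Z, mul(Z, SSZ))), mul(add(Z, mul(Z, SZ)), mul(SSSZ, SSZ))))))))
  [20] S(S(S(S(S(S(add(add(Z, mul(Z, SSZ)), mul(add(Z, mul(Z, SZ)), mul(SSSZ, SSZ)))))))))
  [21] S(S(S(S(S(S(add(mul(Z, SSZ), mul(add(Z, mul(Z, SZ)), mul(SSSZ, SSZ)))))))))
  [22] S(S(S(S(S(S(add(Z, mul(add(Z, mul(Z, SZ)), mul(SSSZ, SSZ)))))))))
  [23] S(S(S(S(S(S(mul(add(Z, mul(Z, SZ)), mul(SSSZ, SSZ))))))))
  [24] S(S(S(S(S(S(mul(mul(Z, SZ), mul(SSSZ, SSZ))))))))
  [25] S(S(S(S(S(S(mul(Z, mul(SSSZ, SSZ))))))))
  [26] S^6(Z)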